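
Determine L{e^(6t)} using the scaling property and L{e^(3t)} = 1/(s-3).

Using L{f(at)} = (1/a)F(s/a) with a=2 and f(t) = e^(3t): L{e^(6t)} = (1/2) · 1/((s/2)-3) = (1/2) · 2/(s-6) = 1/(s-6)

Final answer: 1/(s-6)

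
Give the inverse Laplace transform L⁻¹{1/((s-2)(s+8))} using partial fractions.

Decompose: A/(s-2) + B/(s+8). A = 1/10, B = -1/10. f(t) = (e^(2t) - e^(-8t))/10

Final answer: (e^(2t) - e^(-8t))/10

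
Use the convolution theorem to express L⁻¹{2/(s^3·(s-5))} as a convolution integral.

2/(s^3·(s-5)) = (2/s^3)·(1/(s-5)) = L{t^2}·L{e^(5t)}. So f(t) = t^2*e^(5t) = ∫₀ᵗ τ^2·e^(5(t-τ)) dτ

Final answer: ∫₀ᵗ τ^2·e^(5(t-τ)) dτ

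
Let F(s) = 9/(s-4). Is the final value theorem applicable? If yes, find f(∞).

sF(s) = 9s/(s-4) has a pole at s = 4 in the right half-plane. Theorem does NOT apply (unstable system; f(t) = 9·e^(4t) grows without bound).

Final answer: Not applicable (unstable)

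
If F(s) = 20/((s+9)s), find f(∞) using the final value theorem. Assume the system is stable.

f(∞) = lim_{s→0} sF(s) = lim_{s→0} 20/(s+9) = 20/9

Final answer: 20/9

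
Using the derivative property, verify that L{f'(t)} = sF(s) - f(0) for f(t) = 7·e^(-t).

f'(t) = -7e^(-t). Direct: L{f'(t)} = -7/(s+1). Property: s·7/(s+1) - 7 = (7s - 7(s+1))/(s+1) = -7/(s+1). ✓

Final answer: -7/(s+1)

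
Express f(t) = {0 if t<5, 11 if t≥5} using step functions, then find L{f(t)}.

f(t) = 11·u(t-5). L{u(t-5)} = e^(-5s)/s, so L{f(t)} = 11·e^(-5s)/s

Final answer: 11·e^(-5s)/s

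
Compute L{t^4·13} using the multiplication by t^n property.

L{13} = 13/s. d^1/ds^1[1/s] = -1/s². d^2/ds^2[1/s] = 2/s^3. d^3/ds^3[1/s] = -6/s^4. d^4/ds^4[1/s] = 24/s^5. So L{t^4} = (-1)^{4}·24/s^5 = 24/s^5. Then L{t^4·13} = 13·24/s^5 = 312/s^5

Final answer: 312/s^5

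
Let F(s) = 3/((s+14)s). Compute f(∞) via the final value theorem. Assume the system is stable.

f(∞) = lim_{s→0} sF(s) = lim_{s→0} 3/(s+14) = 3/14

Final answer: 3/14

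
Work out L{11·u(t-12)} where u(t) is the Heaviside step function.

L{u(t-a)} = e^(-as)/s. Here a=12, so L{u(t-12)} = e^(-12s)/s, and L{11·u(t-12)} = 11·e^(-12s)/s

Final answer: 11·e^(-12s)/s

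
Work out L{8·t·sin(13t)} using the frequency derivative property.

L{sin(13t)} = 13/(s² + 169). By L{t·f(t)} = -F'(s): -d/ds[13/(s² + 169)] = -(13)·(-2s)/(s² + 169)² = 26s/(s² + 169)². Then L{8·t·sin(13t)} = 8·26s/(s² + 169)² = 208s/(s² + 169)²

Final answer: 208s/(s² + 169)²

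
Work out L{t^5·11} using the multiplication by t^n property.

L{11} = 11/s. d^1/ds^1[1/s] = -1/s². d^2/ds^2[1/s] = 2/s^3. d^3/ds^3[1/s] = -6/s^4. d^4/ds^4[1/s] = 24/s^5. d^5/ds^5[1/s] = -120/s^6. So L{t^5} = (-1)^{5}·-120/s^6 = 120/s^6. Then L{t^5·11} = 11·120/s^6 = 1320/s^6

Final answer: 1320/s^6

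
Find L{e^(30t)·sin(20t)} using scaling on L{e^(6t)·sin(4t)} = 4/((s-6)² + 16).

Scaling with a=5: L{e^(30t)·sin(20t)} = (1/5) · 4/((s/5-6)² + 16). Simplifying: 20/((s-30)² + 400)

Final answer: 20/((s-30)² + 400)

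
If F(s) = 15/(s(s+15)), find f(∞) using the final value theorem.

f(∞) = lim_{s→0} s·15/(s(s+15)) = lim_{s→0} 15/(s+15) = 15/15 = 1

Final answer: 1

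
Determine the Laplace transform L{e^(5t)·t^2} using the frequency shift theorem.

L{e^(at)·t^n} = n!/(s-a)^(n+1), so L{e^(5t)·t^2} = 2/(s-5)^3

Final answer: 2/(s-5)^3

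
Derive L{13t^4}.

L{t^n} = n!/s^(n+1). So L{13t^4} = 13·4!/s^5 = 312/s^5

Final answer: 312/s^5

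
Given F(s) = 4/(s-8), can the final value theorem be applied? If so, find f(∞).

sF(s) = 4s/(s-8) has a pole at s = 8 in the right half-plane. Theorem does NOT apply (unstable system; f(t) = 4·e^(8t) grows without bound).

Final answer: Not applicable (unstable)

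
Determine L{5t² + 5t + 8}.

L{5t² + 5t + 8} = 5·2/s³ + 5/s² + 8/s = 10/s³ + 5/s² + 8/s

Final answer: 10/s³ + 5/s² + 8/s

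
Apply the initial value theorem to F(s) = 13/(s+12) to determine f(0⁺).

f(0⁺) = lim_{s→∞} s·13/(s+12) = lim_{s→∞} 13s/(s+12) = 13

Final answer: 13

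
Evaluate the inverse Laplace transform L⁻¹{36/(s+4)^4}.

L⁻¹{n!/(s-a)^(n+1)} = t^n·e^(at) with n=3, a=-4. So L⁻¹{6/(s+4)^4} = t^3·e^(-4t), and L⁻¹{36/(s+4)^4} = (36/6)·t^3·e^(-4t) = 6·t^3·e^(-4t)

Final answer: 6·t^3·e^(-4t)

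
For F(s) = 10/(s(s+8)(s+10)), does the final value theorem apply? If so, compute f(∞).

Poles of sF(s) = 10/((s+8)(s+10)) are at s = -8 and s = -10, both in the left half-plane. Theorem applies. f(∞) = lim_{s→0} sF(s) = 10/(8·10) = 1/8

Final answer: 1/8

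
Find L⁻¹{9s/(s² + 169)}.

This is the form c·s/(s² + a²) with a = 13, c = 9. L⁻¹ = 9·cos(13t)

Final answer: 9·cos(13t)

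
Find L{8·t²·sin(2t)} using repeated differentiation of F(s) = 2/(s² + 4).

F(s) = 2/(s² + 4). F'(s) = -4s/(s² + 4)². F''(s) = -4(4 - 3s²)/(s² + 4)³ = (12s² - 16)/(s² + 4)³. So L{t²·sin(2t)} = (-1)² F''(s) = (12s² - 16)/(s² + 4)³. Then L{8·t²·sin(2t)} = 8·(12s² - 16)/(s² + 4)³ = (96s² - 128)/(s² + 4)³

Final answer: (96s² - 128)/(s² + 4)³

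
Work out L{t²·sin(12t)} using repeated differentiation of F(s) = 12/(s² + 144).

F(s) = 12/(s² + 144). F'(s) = -24s/(s² + 144)². F''(s) = -24(144 - 3s²)/(s² + 144)³ = (72s² - 3456)/(s² + 144)³. So L{t²·sin(12t)} = (-1)² F''(s) = (72s² - 3456)/(s² + 144)³

Final answer: (72s² - 3456)/(s² + 144)³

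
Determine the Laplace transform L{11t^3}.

L{11t^3} = 11 · L{t^3} = 11 · 6/s^4 = 66/s^4

Final answer: 66/s^4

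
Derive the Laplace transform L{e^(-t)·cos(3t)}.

L{e^(at)·cos(ωt)} = (s-a)/((s-a)² + ω²), so L{e^(-t)·cos(3t)} = (s+1)/((s+1)² + 9)

Final answer: (s+1)/((s+1)² + 9)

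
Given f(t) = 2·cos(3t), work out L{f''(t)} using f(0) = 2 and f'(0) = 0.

F(s) = 2s/(s² + 9). L{f''(t)} = s²F(s) - sf(0) - f'(0) = 2s³/(s² + 9) - 2s = (2s³ - 2s(s² + 9))/(s² + 9) = -18s/(s² + 9)

Final answer: -18s/(s² + 9)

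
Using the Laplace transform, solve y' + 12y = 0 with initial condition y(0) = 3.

L{y'} + 12L{y} = 0. sY - 3 + 12Y = 0. Y(s+12) = 3. Y = 3/(s+12)

Final answer: y(t) = 3e^(-12t)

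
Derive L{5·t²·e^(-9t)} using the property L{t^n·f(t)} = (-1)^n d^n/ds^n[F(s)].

L{e^(-9t)} = 1/(s+9). d/ds[1/(s+9)] = -1/(s+9)². d²/ds²[1/(s+9)] = 2/(s+9)³. So L{t²·e^(-9t)} = (-1)² · 2/(s+9)³ = 2/(s+9)³. Then L{5·t²·e^(-9t)} = 5·2/(s+9)³ = 10/(s+9)³

Final answer: 10/(s+9)³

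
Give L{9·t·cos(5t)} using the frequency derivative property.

L{cos(5t)} = s/(s² + 25). Derivative: d/ds[s/(s² + 25)] = [(s² + 25) - s·2s]/(s² + 25)² = (25 - s²)/(s² + 25)². So L{t·cos(5t)} = -F'(s) = (s² - 25)/(s² + 25)². Then L{9·t·cos(5t)} = 9·(s² - 25)/(s² + 25)²

Final answer: 9·(s² - 25)/(s² + 25)²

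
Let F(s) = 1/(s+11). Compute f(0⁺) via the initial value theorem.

f(0⁺) = lim_{s→∞} s·1/(s+11) = lim_{s→∞} s/(s+11) = 1

Final answer: 1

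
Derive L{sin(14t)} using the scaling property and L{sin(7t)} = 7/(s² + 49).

Using L{f(at)} = (1/a)F(s/a) with a=2: L{sin(14t)} = (1/2) · 7/((s/2)² + 49) = (1/2) · 7·4/(s² + 196) = 14/(s² + 196)

Final answer: 14/(s² + 196)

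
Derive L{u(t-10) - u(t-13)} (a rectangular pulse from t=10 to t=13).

L{u(t-a)} = e^(-as)/s. L{u(t-10) - u(t-13)} = (e^(-10s) - e^(-13s))/s

Final answer: (e^(-10s) - e^(-13s))/s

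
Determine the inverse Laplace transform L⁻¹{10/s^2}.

L⁻¹{n!/s^(n+1)} = t^n with n=1. So L⁻¹{1/s^2} = t, and L⁻¹{10/s^2} = (10/1)·t = 10·t

Final answer: 10·t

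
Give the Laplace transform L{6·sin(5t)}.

L{sin(ωt)} = ω/(s² + ω²), so L{sin(5t)} = 5/(s² + 25). Then L{6·sin(5t)} = 6·5/(s² + 25) = 30/(s² + 25)

Final answer: 30/(s² + 25)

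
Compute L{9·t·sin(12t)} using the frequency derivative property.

L{sin(12t)} = 12/(s² + 144). By L{t·f(t)} = -F'(s): -d/ds[12/(s² + 144)] = -(12)·(-2s)/(s² + 144)² = 24s/(s² + 144)². Then L{9·t·sin(12t)} = 9·24s/(s² + 144)² = 216s/(s² + 144)²

Final answer: 216s/(s² + 144)²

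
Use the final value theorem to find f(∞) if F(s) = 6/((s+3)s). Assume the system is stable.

f(∞) = lim_{s→0} sF(s) = lim_{s→0} 6/(s+3) = 2

Final answer: 2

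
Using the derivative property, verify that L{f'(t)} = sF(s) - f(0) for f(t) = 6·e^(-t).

f'(t) = -6e^(-t). Direct: L{f'(t)} = -6/(s+1). Property: s·6/(s+1) - 6 = (6s - 6(s+1))/(s+1) = -6/(s+1). ✓

Final answer: -6/(s+1)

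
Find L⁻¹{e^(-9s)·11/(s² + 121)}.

L⁻¹{11/(s² + 121)} = sin(11t). By the time shift theorem, L⁻¹{e^(-as)F(s)} = u(t-a)f(t-a) with a=9, so L⁻¹{e^(-9s)·11/(s² + 121)} = u(t-9)·sin(11(t-9))

Final answer: u(t-9)·sin(11(t-9))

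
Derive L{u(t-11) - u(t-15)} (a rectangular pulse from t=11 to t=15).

L{u(t-a)} = e^(-as)/s. L{u(t-11) - u(t-15)} = (e^(-11s) - e^(-15s))/s

Final answer: (e^(-11s) - e^(-15s))/s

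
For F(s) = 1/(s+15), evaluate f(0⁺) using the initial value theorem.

f(0⁺) = lim_{s→∞} s·1/(s+15) = lim_{s→∞} s/(s+15) = 1

Final answer: 1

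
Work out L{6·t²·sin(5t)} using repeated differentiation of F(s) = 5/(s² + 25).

F(s) = 5/(s² + 25). F'(s) = -10s/(s² + 25)². F''(s) = -10(25 - 3s²)/(s² + 25)³ = (30s² - 250)/(s² + 25)³. So L{t²·sin(5t)} = (-1)² F''(s) = (30s² - 250)/(s² + 25)³. Then L{6·t²·sin(5t)} = 6·(30s² - 250)/(s² + 25)³ = (180s² - 1500)/(s² + 25)³

Final answer: (180s² - 1500)/(s² + 25)³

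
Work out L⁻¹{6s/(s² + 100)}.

This is the form c·s/(s² + a²) with a = 10, c = 6. L⁻¹ = 6·cos(10t)

Final answer: 6·cos(10t)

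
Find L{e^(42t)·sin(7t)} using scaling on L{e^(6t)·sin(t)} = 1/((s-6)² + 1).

Scaling with a=7: L{e^(42t)·sin(7t)} = (1/7) · 1/((s/7-6)² + 1). Simplifying: 7/((s-42)² + 49)

Final answer: 7/((s-42)² + 49)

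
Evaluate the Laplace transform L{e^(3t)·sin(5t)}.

L{e^(at)·sin(ωt)} = ω/((s-a)² + ω²), so L{e^(3t)·sin(5t)} = 5/((s-3)² + 25)

Final answer: 5/((s-3)² + 25)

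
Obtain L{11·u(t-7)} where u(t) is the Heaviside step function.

L{u(t-a)} = e^(-as)/s. Here a=7, so L{u(t-7)} = e^(-7s)/s, and L{11·u(t-7)} = 11·e^(-7s)/s

Final answer: 11·e^(-7s)/s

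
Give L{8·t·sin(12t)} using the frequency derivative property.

L{sin(12t)} = 12/(s² + 144). By L{t·f(t)} = -F'(s): -d/ds[12/(s² + 144)] = -(12)·(-2s)/(s² + 144)² = 24s/(s² + 144)². Then L{8·t·sin(12t)} = 8·24s/(s² + 144)² = 192s/(s² + 144)²

Final answer: 192s/(s² + 144)²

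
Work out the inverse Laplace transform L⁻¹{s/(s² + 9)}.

L⁻¹{s/(s² + 9)} = cos(3t)

Final answer: cos(3t)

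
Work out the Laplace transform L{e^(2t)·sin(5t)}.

L{e^(at)·sin(ωt)} = ω/((s-a)² + ω²), so L{e^(2t)·sin(5t)} = 5/((s-2)² + 25)

Final answer: 5/((s-2)² + 25)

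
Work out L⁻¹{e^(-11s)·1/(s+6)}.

L⁻¹{1/(s+6)} = e^(-6t). By the time shift theorem, L⁻¹{e^(-as)F(s)} = u(t-a)f(t-a) with a=11, so L⁻¹{e^(-11s)·1/(s+6)} = u(t-11)·e^(-6(t-11))

Final answer: u(t-11)·e^(-6(t-11))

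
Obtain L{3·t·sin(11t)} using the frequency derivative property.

L{sin(11t)} = 11/(s² + 121). By L{t·f(t)} = -F'(s): -d/ds[11/(s² + 121)] = -(11)·(-2s)/(s² + 121)² = 22s/(s² + 121)². Then L{3·t·sin(11t)} = 3·22s/(s² + 121)² = 66s/(s² + 121)²

Final answer: 66s/(s² + 121)²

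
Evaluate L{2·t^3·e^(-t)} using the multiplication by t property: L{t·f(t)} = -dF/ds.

Using L{t^n·e^(at)} = n!/(s-a)^(n+1), L{t^3·e^(-t)} = 6/(s+1)^4, so L{2·t^3·e^(-t)} = 2·6/(s+1)^4 = 12/(s+1)^4

Final answer: 12/(s+1)^4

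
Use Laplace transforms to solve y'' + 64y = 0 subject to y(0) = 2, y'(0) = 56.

L{y''} + 64L{y} = 0. s²Y - 2s - 56 + 64Y = 0. Y(s² + 64) = 2s + 56. Y = (2s + 56)/(s² + 64). Inverting: y(t) = 2cos(8t) + 7sin(8t)

Final answer: y(t) = 2cos(8t) + 7sin(8t)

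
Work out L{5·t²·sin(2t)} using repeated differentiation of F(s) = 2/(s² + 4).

F(s) = 2/(s² + 4). F'(s) = -4s/(s² + 4)². F''(s) = -4(4 - 3s²)/(s² + 4)³ = (12s² - 16)/(s² + 4)³. So L{t²·sin(2t)} = (-1)² F''(s) = (12s² - 16)/(s² + 4)³. Then L{5·t²·sin(2t)} = 5·(12s² - 16)/(s² + 4)³ = (60s² - 80)/(s² + 4)³

Final answer: (60s² - 80)/(s² + 4)³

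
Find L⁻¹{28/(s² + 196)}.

This is the form c·a/(s² + a²) with a = 14, c = 2. L⁻¹ = 2·sin(14t)

Final answer: 2·sin(14t)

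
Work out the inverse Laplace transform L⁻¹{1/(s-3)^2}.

L⁻¹{n!/(s-a)^(n+1)} = t^n·e^(at) with n=1, a=3. So L⁻¹{1/(s-3)^2} = t·e^(3t)

Final answer: t·e^(3t)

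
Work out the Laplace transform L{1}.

L{1} = 1 · L{1} = 1/s

Final answer: 1/s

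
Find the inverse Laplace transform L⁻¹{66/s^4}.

L⁻¹{n!/s^(n+1)} = t^n with n=3. So L⁻¹{6/s^4} = t^3, and L⁻¹{66/s^4} = (66/6)·t^3 = 11·t^3

Final answer: 11·t^3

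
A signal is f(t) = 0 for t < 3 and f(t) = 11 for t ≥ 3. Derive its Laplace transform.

f(t) = 11·u(t-3). L{u(t-3)} = e^(-3s)/s, so L{f(t)} = 11·e^(-3s)/s

Final answer: 11·e^(-3s)/s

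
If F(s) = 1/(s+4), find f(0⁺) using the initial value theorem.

f(0⁺) = lim_{s→∞} s·1/(s+4) = lim_{s→∞} s/(s+4) = 1

Final answer: 1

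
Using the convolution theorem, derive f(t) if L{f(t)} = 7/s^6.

7/s^6 = (7/s)·(1/s^5) = L{7}·L{t^4/24}. By convolution, f(t) = 7*t^4/24 = ∫₀ᵗ 7·τ^4/24 dτ = 7·t^5/120

Final answer: 7·t^5/120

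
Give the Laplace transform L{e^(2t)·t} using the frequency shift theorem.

L{e^(at)·t^n} = n!/(s-a)^(n+1), so L{e^(2t)·t} = 1/(s-2)^2

Final answer: 1/(s-2)^2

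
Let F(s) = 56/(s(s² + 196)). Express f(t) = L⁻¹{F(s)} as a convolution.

56/(s(s² + 196)) = (1/s)·(56/(s² + 196)) = L{1}·L{4·sin(14t)}. So f(t) = 1*(4·sin(14t)) = ∫₀ᵗ 4·sin(14τ) dτ

Final answer: ∫₀ᵗ 4·sin(14τ) dτ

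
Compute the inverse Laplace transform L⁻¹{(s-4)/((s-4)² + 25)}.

Using frequency shift, L⁻¹{(s-4)/((s-4)² + 25)} = e^(4t)·cos(5t)

Final answer: e^(4t)·cos(5t)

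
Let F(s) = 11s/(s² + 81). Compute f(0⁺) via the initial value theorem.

f(0⁺) = lim_{s→∞} s·11s/(s² + 81) = lim_{s→∞} 11s²/(s² + 81) = 11

Final answer: 11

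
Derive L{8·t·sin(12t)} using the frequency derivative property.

L{sin(12t)} = 12/(s² + 144). By L{t·f(t)} = -F'(s): -d/ds[12/(s² + 144)] = -(12)·(-2s)/(s² + 144)² = 24s/(s² + 144)². Then L{8·t·sin(12t)} = 8·24s/(s² + 144)² = 192s/(s² + 144)²

Final answer: 192s/(s² + 144)²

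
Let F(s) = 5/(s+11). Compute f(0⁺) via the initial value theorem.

f(0⁺) = lim_{s→∞} s·5/(s+11) = lim_{s→∞} 5s/(s+11) = 5

Final answer: 5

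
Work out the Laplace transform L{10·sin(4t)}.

L{sin(ωt)} = ω/(s² + ω²), so L{sin(4t)} = 4/(s² + 16). Then L{10·sin(4t)} = 10·4/(s² + 16) = 40/(s² + 16)

Final answer: 40/(s² + 16)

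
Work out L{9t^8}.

L{t^n} = n!/s^(n+1). So L{9t^8} = 9·8!/s^9 = 362880/s^9

Final answer: 362880/s^9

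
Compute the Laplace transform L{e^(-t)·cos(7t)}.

L{e^(at)·cos(ωt)} = (s-a)/((s-a)² + ω²), so L{e^(-t)·cos(7t)} = (s+1)/((s+1)² + 49)

Final answer: (s+1)/((s+1)² + 49)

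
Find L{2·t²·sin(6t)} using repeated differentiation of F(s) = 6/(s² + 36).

F(s) = 6/(s² + 36). F'(s) = -12s/(s² + 36)². F''(s) = -12(36 - 3s²)/(s² + 36)³ = (36s² - 432)/(s² + 36)³. So L{t²·sin(6t)} = (-1)² F''(s) = (36s² - 432)/(s² + 36)³. Then L{2·t²·sin(6t)} = 2·(36s² - 432)/(s² + 36)³ = (72s² - 864)/(s² + 36)³

Final answer: (72s² - 864)/(s² + 36)³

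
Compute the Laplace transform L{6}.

L{6} = 6 · L{1} = 6/s

Final answer: 6/s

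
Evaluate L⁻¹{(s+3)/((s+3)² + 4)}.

Using frequency shift: L⁻¹{(s-a)/((s-a)² + b²)} = e^(at)cos(bt). Here a=-3, b=2

Final answer: e^(-3t)·cos(2t)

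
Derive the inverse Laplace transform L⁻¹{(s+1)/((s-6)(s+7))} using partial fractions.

Using partial fractions, f(t) = (7e^(6t) + 6e^(-7t))/13

Final answer: (7e^(6t) + 6e^(-7t))/13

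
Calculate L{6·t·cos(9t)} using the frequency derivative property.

L{cos(9t)} = s/(s² + 81). Derivative: d/ds[s/(s² + 81)] = [(s² + 81) - s·2s]/(s² + 81)² = (81 - s²)/(s² + 81)². So L{t·cos(9t)} = -F'(s) = (s² - 81)/(s² + 81)². Then L{6·t·cos(9t)} = 6·(s² - 81)/(s² + 81)²

Final answer: 6·(s² - 81)/(s² + 81)²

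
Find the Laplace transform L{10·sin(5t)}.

L{sin(ωt)} = ω/(s² + ω²), so L{sin(5t)} = 5/(s² + 25). Then L{10·sin(5t)} = 10·5/(s² + 25) = 50/(s² + 25)

Final answer: 50/(s² + 25)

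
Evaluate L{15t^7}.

L{t^n} = n!/s^(n+1). So L{15t^7} = 15·7!/s^8 = 75600/s^8

Final answer: 75600/s^8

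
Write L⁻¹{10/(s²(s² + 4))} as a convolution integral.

10/(s²(s² + 4)) = (1/s²)·(10/(s² + 4)) = L{t}·L{5·sin(2t)}. So f(t) = t*(5·sin(2t)) = ∫₀ᵗ 5τ·sin(2(t-τ)) dτ

Final answer: ∫₀ᵗ 5τ·sin(2(t-τ)) dτ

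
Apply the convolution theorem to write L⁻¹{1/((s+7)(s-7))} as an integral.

1/((s+7)(s-7)) = (1/(s+7))·(1/(s-7)) = L{e^(-7t)}·L{e^(7t)}. So f(t) = e^(-7t)*e^(7t) = ∫₀ᵗ e^(-7τ)·e^(7(t-τ)) dτ

Final answer: ∫₀ᵗ e^(-7τ)·e^(7(t-τ)) dτ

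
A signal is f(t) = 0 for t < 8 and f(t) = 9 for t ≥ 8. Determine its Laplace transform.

f(t) = 9·u(t-8). L{u(t-8)} = e^(-8s)/s, so L{f(t)} = 9·e^(-8s)/s

Final answer: 9·e^(-8s)/s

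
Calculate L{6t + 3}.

L{6t + 3} = 6·L{t} + 3·L{1} = 6/s² + 3/s

Final answer: 6/s² + 3/s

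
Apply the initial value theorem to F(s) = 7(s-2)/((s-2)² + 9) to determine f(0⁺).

f(0⁺) = lim_{s→∞} sF(s) = lim_{s→∞} 7s(s-2)/((s-2)² + 9) = 7

Final answer: 7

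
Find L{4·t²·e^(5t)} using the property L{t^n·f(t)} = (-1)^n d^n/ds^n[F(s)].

L{e^(5t)} = 1/(s-5). d/ds[1/(s-5)] = -1/(s-5)². d²/ds²[1/(s-5)] = 2/(s-5)³. So L{t²·e^(5t)} = (-1)² · 2/(s-5)³ = 2/(s-5)³. Then L{4·t²·e^(5t)} = 4·2/(s-5)³ = 8/(s-5)³

Final answer: 8/(s-5)³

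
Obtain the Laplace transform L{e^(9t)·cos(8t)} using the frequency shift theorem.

Frequency shift: L{e^(at)f(t)} = F(s-a). L{e^(9t)·cos(8t)} = (s-9)/((s-9)² + 64)

Final answer: (s-9)/((s-9)² + 64)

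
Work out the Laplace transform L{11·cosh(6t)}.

L{cosh(ωt)} = s/(s² - ω²), so L{cosh(6t)} = s/(s² - 36). Then L{11·cosh(6t)} = 11·s/(s² - 36) = 11s/(s² - 36)

Final answer: 11s/(s² - 36)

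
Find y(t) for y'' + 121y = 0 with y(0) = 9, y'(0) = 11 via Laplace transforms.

L{y''} + 121L{y} = 0. s²Y - 9s - 11 + 121Y = 0. Y(s² + 121) = 9s + 11. Y = (9s + 11)/(s² + 121). Inverting: y(t) = 9cos(11t) + sin(11t)

Final answer: y(t) = 9cos(11t) + sin(11t)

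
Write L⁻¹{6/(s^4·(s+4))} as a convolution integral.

6/(s^4·(s+4)) = (6/s^4)·(1/(s+4)) = L{t^3}·L{e^(-4t)}. So f(t) = t^3*e^(-4t) = ∫₀ᵗ τ^3·e^(-4(t-τ)) dτ

Final answer: ∫₀ᵗ τ^3·e^(-4(t-τ)) dτ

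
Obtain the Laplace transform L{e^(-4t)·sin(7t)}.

L{e^(at)·sin(ωt)} = ω/((s-a)² + ω²), so L{e^(-4t)·sin(7t)} = 7/((s+4)² + 49)

Final answer: 7/((s+4)² + 49)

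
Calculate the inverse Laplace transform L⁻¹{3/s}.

L⁻¹{c/s} = c, so L⁻¹{3/s} = 3

Final answer: 3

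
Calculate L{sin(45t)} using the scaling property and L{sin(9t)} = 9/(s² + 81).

Using L{f(at)} = (1/a)F(s/a) with a=5: L{sin(45t)} = (1/5) · 9/((s/5)² + 81) = (1/5) · 9·25/(s² + 2025) = 45/(s² + 2025)

Final answer: 45/(s² + 2025)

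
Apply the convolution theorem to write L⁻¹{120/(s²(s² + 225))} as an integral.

120/(s²(s² + 225)) = (1/s²)·(120/(s² + 225)) = L{t}·L{8·sin(15t)}. So f(t) = t*(8·sin(15t)) = ∫₀ᵗ 8τ·sin(15(t-τ)) dτ

Final answer: ∫₀ᵗ 8τ·sin(15(t-τ)) dτ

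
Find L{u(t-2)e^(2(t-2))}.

u(t-a)f(t-a) with f(t)=e^(2t). L{e^(2t)} = 1/(s-2). By time shift: e^(-2s)/(s-2)

Final answer: e^(-2s)/(s-2)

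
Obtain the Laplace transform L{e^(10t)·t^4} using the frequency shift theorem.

L{e^(at)·t^n} = n!/(s-a)^(n+1), so L{e^(10t)·t^4} = 24/(s-10)^5

Final answer: 24/(s-10)^5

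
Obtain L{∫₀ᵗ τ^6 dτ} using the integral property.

L{∫₀ᵗ f(τ)dτ} = F(s)/s with f(t) = t^6. F(s) = 720/s^7, so L{∫₀ᵗ τ^6 dτ} = (720/s^7)/s = 720/s^8. (Check: ∫₀ᵗ τ^6 dτ = t^7/7.)

Final answer: 720/s^8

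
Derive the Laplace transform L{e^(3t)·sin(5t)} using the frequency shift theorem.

Frequency shift: L{e^(at)f(t)} = F(s-a). L{e^(3t)·sin(5t)} = 5/((s-3)² + 25)

Final answer: 5/((s-3)² + 25)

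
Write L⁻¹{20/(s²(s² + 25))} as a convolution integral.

20/(s²(s² + 25)) = (1/s²)·(20/(s² + 25)) = L{t}·L{4·sin(5t)}. So f(t) = t*(4·sin(5t)) = ∫₀ᵗ 4τ·sin(5(t-τ)) dτ

Final answer: ∫₀ᵗ 4τ·sin(5(t-τ)) dτ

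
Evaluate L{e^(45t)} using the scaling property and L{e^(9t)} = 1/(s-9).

Using L{f(at)} = (1/a)F(s/a) with a=5 and f(t) = e^(9t): L{e^(45t)} = (1/5) · 1/((s/5)-9) = (1/5) · 5/(s-45) = 1/(s-45)

Final answer: 1/(s-45)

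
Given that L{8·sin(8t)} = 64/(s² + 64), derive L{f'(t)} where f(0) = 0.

L{f'(t)} = s·F(s) - f(0) = s·64/(s² + 64) - 0 = 64s/(s² + 64)

Final answer: 64s/(s² + 64)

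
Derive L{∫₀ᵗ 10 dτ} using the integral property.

L{∫₀ᵗ f(τ)dτ} = F(s)/s with f(t) = 10. F(s) = 10/s, so L{∫₀ᵗ 10 dτ} = (10/s)/s = 10/s². (Check: ∫₀ᵗ 10 dτ = 10t.)

Final answer: 10/s²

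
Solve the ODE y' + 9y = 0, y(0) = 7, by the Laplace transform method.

L{y'} + 9L{y} = 0. sY - 7 + 9Y = 0. Y(s+9) = 7. Y = 7/(s+9)

Final answer: y(t) = 7e^(-9t)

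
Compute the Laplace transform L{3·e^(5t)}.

L{e^(at)} = 1/(s-a), so L{e^(5t)} = 1/(s-5). Then L{3·e^(5t)} = 3/(s-5)

Final answer: 3/(s-5)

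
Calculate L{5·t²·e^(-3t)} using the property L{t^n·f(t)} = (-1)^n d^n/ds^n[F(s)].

L{e^(-3t)} = 1/(s+3). d/ds[1/(s+3)] = -1/(s+3)². d²/ds²[1/(s+3)] = 2/(s+3)³. So L{t²·e^(-3t)} = (-1)² · 2/(s+3)³ = 2/(s+3)³. Then L{5·t²·e^(-3t)} = 5·2/(s+3)³ = 10/(s+3)³

Final answer: 10/(s+3)³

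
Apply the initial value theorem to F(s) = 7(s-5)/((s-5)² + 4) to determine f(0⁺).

f(0⁺) = lim_{s→∞} sF(s) = lim_{s→∞} 7s(s-5)/((s-5)² + 4) = 7

Final answer: 7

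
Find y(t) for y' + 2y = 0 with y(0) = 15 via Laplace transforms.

L{y'} + 2L{y} = 0. sY - 15 + 2Y = 0. Y(s+2) = 15. Y = 15/(s+2)

Final answer: y(t) = 15e^(-2t)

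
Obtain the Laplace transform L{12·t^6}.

L{t^n} = n!/s^(n+1), so L{t^6} = 720/s^7. Then L{12·t^6} = 12·720/s^7 = 8640/s^7

Final answer: 8640/s^7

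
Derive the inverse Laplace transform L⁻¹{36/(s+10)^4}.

L⁻¹{n!/(s-a)^(n+1)} = t^n·e^(at) with n=3, a=-10. So L⁻¹{6/(s+10)^4} = t^3·e^(-10t), and L⁻¹{36/(s+10)^4} = (36/6)·t^3·e^(-10t) = 6·t^3·e^(-10t)

Final answer: 6·t^3·e^(-10t)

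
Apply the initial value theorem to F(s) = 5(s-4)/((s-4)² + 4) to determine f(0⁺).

f(0⁺) = lim_{s→∞} sF(s) = lim_{s→∞} 5s(s-4)/((s-4)² + 4) = 5

Final answer: 5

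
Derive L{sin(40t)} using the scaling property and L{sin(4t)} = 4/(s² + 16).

Using L{f(at)} = (1/a)F(s/a) with a=10: L{sin(40t)} = (1/10) · 4/((s/10)² + 16) = (1/10) · 4·100/(s² + 1600) = 40/(s² + 1600)

Final answer: 40/(s² + 1600)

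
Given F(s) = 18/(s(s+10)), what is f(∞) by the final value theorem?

f(∞) = lim_{s→0} s·18/(s(s+10)) = lim_{s→0} 18/(s+10) = 18/10 = 9/5

Final answer: 9/5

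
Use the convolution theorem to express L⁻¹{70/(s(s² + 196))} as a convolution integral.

70/(s(s² + 196)) = (1/s)·(70/(s² + 196)) = L{1}·L{5·sin(14t)}. So f(t) = 1*(5·sin(14t)) = ∫₀ᵗ 5·sin(14τ) dτ

Final answer: ∫₀ᵗ 5·sin(14τ) dτ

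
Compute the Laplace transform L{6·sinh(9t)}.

L{sinh(ωt)} = ω/(s² - ω²), so L{sinh(9t)} = 9/(s² - 81). Then L{6·sinh(9t)} = 6·9/(s² - 81) = 54/(s² - 81)

Final answer: 54/(s² - 81)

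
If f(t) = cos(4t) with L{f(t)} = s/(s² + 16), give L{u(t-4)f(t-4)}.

Time shift theorem: L{u(t-a)f(t-a)} = e^(-as)F(s). Here a=4, F(s) = s/(s² + 16), so L{u(t-4)f(t-4)} = e^(-4s)·s/(s² + 16)

Final answer: e^(-4s)·s/(s² + 16)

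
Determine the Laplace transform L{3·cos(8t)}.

L{cos(ωt)} = s/(s² + ω²), so L{cos(8t)} = s/(s² + 64). Then L{3·cos(8t)} = 3·s/(s² + 64) = 3s/(s² + 64)

Final answer: 3s/(s² + 64)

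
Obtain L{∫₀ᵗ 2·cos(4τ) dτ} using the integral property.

L{∫₀ᵗ f(τ)dτ} = F(s)/s with F(s) = 2s/(s² + 16), so the result is (2s/(s² + 16))/s = 2/(s² + 16)

Final answer: 2/(s² + 16)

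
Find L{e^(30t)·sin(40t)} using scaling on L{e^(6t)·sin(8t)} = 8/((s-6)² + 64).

Scaling with a=5: L{e^(30t)·sin(40t)} = (1/5) · 8/((s/5-6)² + 64). Simplifying: 40/((s-30)² + 1600)

Final answer: 40/((s-30)² + 1600)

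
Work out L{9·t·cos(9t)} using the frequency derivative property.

L{cos(9t)} = s/(s² + 81). Derivative: d/ds[s/(s² + 81)] = [(s² + 81) - s·2s]/(s² + 81)² = (81 - s²)/(s² + 81)². So L{t·cos(9t)} = -F'(s) = (s² - 81)/(s² + 81)². Then L{9·t·cos(9t)} = 9·(s² - 81)/(s² + 81)²

Final answer: 9·(s² - 81)/(s² + 81)²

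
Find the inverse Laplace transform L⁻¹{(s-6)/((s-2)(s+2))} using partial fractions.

Using partial fractions, f(t) = (-4e^(2t) + 8e^(-2t))/4

Final answer: (-4e^(2t) + 8e^(-2t))/4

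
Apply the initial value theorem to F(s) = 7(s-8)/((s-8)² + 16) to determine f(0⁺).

f(0⁺) = lim_{s→∞} sF(s) = lim_{s→∞} 7s(s-8)/((s-8)² + 16) = 7

Final answer: 7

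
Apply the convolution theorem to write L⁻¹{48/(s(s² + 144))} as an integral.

48/(s(s² + 144)) = (1/s)·(48/(s² + 144)) = L{1}·L{4·sin(12t)}. So f(t) = 1*(4·sin(12t)) = ∫₀ᵗ 4·sin(12τ) dτ

Final answer: ∫₀ᵗ 4·sin(12τ) dτ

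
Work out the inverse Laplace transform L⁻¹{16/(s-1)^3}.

L⁻¹{n!/(s-a)^(n+1)} = t^n·e^(at) with n=2, a=1. So L⁻¹{2/(s-1)^3} = t^2·e^t, and L⁻¹{16/(s-1)^3} = (16/2)·t^2·e^t = 8·t^2·e^t

Final answer: 8·t^2·e^t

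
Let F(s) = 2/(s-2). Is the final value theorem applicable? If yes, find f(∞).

sF(s) = 2s/(s-2) has a pole at s = 2 in the right half-plane. Theorem does NOT apply (unstable system; f(t) = 2·e^(2t) grows without bound).

Final answer: Not applicable (unstable)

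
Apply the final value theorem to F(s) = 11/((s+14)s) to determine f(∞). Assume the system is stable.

f(∞) = lim_{s→0} sF(s) = lim_{s→0} 11/(s+14) = 11/14

Final answer: 11/14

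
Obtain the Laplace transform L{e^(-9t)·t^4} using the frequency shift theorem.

L{e^(at)·t^n} = n!/(s-a)^(n+1), so L{e^(-9t)·t^4} = 24/(s+9)^5

Final answer: 24/(s+9)^5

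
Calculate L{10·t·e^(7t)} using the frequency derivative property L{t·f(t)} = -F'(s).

L{e^(7t)} = 1/(s-7). By frequency derivative: L{t·e^(7t)} = -d/ds[1/(s-7)] = -(-1)/(s-7)² = 1/(s-7)². Then L{10·t·e^(7t)} = 10·1/(s-7)² = 10/(s-7)²

Final answer: 10/(s-7)²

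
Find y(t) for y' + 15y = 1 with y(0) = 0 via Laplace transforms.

sY + 15Y = 1/s. Y = 1/(s(s+15)). Partial fractions: Y = 1/15/s - 1/15/(s+15)

Final answer: y(t) = 1/15(1 - e^(-15t))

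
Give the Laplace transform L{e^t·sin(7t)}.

L{e^(at)·sin(ωt)} = ω/((s-a)² + ω²), so L{e^t·sin(7t)} = 7/((s-1)² + 49)

Final answer: 7/((s-1)² + 49)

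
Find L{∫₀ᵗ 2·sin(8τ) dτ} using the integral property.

L{∫₀ᵗ f(τ)dτ} = F(s)/s with F(s) = 16/(s² + 64), so the result is (16/(s² + 64))/s = 16/(s(s² + 64))

Final answer: 16/(s(s² + 64))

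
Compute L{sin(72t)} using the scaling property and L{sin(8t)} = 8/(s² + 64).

Using L{f(at)} = (1/a)F(s/a) with a=9: L{sin(72t)} = (1/9) · 8/((s/9)² + 64) = (1/9) · 8·81/(s² + 5184) = 72/(s² + 5184)

Final answer: 72/(s² + 5184)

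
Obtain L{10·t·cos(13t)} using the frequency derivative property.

L{cos(13t)} = s/(s² + 169). Derivative: d/ds[s/(s² + 169)] = [(s² + 169) - s·2s]/(s² + 169)² = (169 - s²)/(s² + 169)². So L{t·cos(13t)} = -F'(s) = (s² - 169)/(s² + 169)². Then L{10·t·cos(13t)} = 10·(s² - 169)/(s² + 169)²

Final answer: 10·(s² - 169)/(s² + 169)²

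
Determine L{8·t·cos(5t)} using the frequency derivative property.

L{cos(5t)} = s/(s² + 25). Derivative: d/ds[s/(s² + 25)] = [(s² + 25) - s·2s]/(s² + 25)² = (25 - s²)/(s² + 25)². So L{t·cos(5t)} = -F'(s) = (s² - 25)/(s² + 25)². Then L{8·t·cos(5t)} = 8·(s² - 25)/(s² + 25)²

Final answer: 8·(s² - 25)/(s² + 25)²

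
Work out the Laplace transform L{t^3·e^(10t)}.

L{t^n·e^(at)} = n!/(s-a)^(n+1), so L{t^3·e^(10t)} = 6/(s-10)^4

Final answer: 6/(s-10)^4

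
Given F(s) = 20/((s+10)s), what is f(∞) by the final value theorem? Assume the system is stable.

f(∞) = lim_{s→0} sF(s) = lim_{s→0} 20/(s+10) = 2

Final answer: 2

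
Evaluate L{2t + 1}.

L{2t + 1} = 2·L{t} + L{1} = 2/s² + 1/s

Final answer: 2/s² + 1/s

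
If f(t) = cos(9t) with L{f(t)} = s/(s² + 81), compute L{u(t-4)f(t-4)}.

Time shift theorem: L{u(t-a)f(t-a)} = e^(-as)F(s). Here a=4, F(s) = s/(s² + 81), so L{u(t-4)f(t-4)} = e^(-4s)·s/(s² + 81)

Final answer: e^(-4s)·s/(s² + 81)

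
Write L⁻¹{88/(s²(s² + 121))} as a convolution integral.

88/(s²(s² + 121)) = (1/s²)·(88/(s² + 121)) = L{t}·L{8·sin(11t)}. So f(t) = t*(8·sin(11t)) = ∫₀ᵗ 8τ·sin(11(t-τ)) dτ

Final answer: ∫₀ᵗ 8τ·sin(11(t-τ)) dτ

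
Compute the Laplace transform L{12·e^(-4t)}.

L{e^(at)} = 1/(s-a), so L{e^(-4t)} = 1/(s+4). Then L{12·e^(-4t)} = 12/(s+4)

Final answer: 12/(s+4)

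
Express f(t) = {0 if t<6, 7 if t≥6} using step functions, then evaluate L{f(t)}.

f(t) = 7·u(t-6). L{u(t-6)} = e^(-6s)/s, so L{f(t)} = 7·e^(-6s)/s

Final answer: 7·e^(-6s)/s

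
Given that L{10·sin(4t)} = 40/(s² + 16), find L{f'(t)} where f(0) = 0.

L{f'(t)} = s·F(s) - f(0) = s·40/(s² + 16) - 0 = 40s/(s² + 16)

Final answer: 40s/(s² + 16)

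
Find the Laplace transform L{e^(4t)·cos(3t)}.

L{e^(at)·cos(ωt)} = (s-a)/((s-a)² + ω²), so L{e^(4t)·cos(3t)} = (s-4)/((s-4)² + 9)

Final answer: (s-4)/((s-4)² + 9)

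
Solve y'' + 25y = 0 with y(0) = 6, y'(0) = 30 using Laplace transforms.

L{y''} + 25L{y} = 0. s²Y - 6s - 30 + 25Y = 0. Y(s² + 25) = 6s + 30. Y = (6s + 30)/(s² + 25). Inverting: y(t) = 6cos(5t) + 6sin(5t)

Final answer: y(t) = 6cos(5t) + 6sin(5t)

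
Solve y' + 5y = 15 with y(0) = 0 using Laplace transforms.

sY + 5Y = 15/s. Y = 15/(s(s+5)). Partial fractions: Y = 3/s - 3/(s+5)

Final answer: y(t) = 3(1 - e^(-5t))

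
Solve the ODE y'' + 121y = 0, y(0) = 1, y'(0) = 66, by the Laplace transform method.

L{y''} + 121L{y} = 0. s²Y - s - 66 + 121Y = 0. Y(s² + 121) = s + 66. Y = (s + 66)/(s² + 121). Inverting: y(t) = cos(11t) + 6sin(11t)

Final answer: y(t) = cos(11t) + 6sin(11t)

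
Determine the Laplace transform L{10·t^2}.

L{t^n} = n!/s^(n+1), so L{t^2} = 2/s^3. Then L{10·t^2} = 10·2/s^3 = 20/s^3

Final answer: 20/s^3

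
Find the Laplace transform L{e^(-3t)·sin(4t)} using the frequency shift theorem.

Frequency shift: L{e^(at)f(t)} = F(s-a). L{e^(-3t)·sin(4t)} = 4/((s+3)² + 16)

Final answer: 4/((s+3)² + 16)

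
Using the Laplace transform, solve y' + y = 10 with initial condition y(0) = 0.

sY + Y = 10/s. Y = 10/(s(s+1)). Partial fractions: Y = 10/s - 10/(s+1)

Final answer: y(t) = 10(1 - e^(-t))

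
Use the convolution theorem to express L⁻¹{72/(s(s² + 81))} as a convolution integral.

72/(s(s² + 81)) = (1/s)·(72/(s² + 81)) = L{1}·L{8·sin(9t)}. So f(t) = 1*(8·sin(9t)) = ∫₀ᵗ 8·sin(9τ) dτ

Final answer: ∫₀ᵗ 8·sin(9τ) dτ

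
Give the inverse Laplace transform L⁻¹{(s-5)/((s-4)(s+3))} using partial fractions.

Using partial fractions, f(t) = (-e^(4t) + 8e^(-3t))/7

Final answer: (-e^(4t) + 8e^(-3t))/7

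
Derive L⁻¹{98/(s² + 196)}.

This is the form c·a/(s² + a²) with a = 14, c = 7. L⁻¹ = 7·sin(14t)

Final answer: 7·sin(14t)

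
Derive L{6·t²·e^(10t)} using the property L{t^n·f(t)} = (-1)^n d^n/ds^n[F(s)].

L{e^(10t)} = 1/(s-10). d/ds[1/(s-10)] = -1/(s-10)². d²/ds²[1/(s-10)] = 2/(s-10)³. So L{t²·e^(10t)} = (-1)² · 2/(s-10)³ = 2/(s-10)³. Then L{6·t²·e^(10t)} = 6·2/(s-10)³ = 12/(s-10)³

Final answer: 12/(s-10)³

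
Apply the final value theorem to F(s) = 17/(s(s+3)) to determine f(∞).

f(∞) = lim_{s→0} s·17/(s(s+3)) = lim_{s→0} 17/(s+3) = 17/3 = 17/3

Final answer: 17/3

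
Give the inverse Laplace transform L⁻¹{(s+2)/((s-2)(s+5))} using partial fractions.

Using partial fractions, f(t) = (4e^(2t) + 3e^(-5t))/7

Final answer: (4e^(2t) + 3e^(-5t))/7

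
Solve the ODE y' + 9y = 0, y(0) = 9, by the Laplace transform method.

L{y'} + 9L{y} = 0. sY - 9 + 9Y = 0. Y(s+9) = 9. Y = 9/(s+9)

Final answer: y(t) = 9e^(-9t)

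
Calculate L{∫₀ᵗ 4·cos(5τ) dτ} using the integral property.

L{∫₀ᵗ f(τ)dτ} = F(s)/s with F(s) = 4s/(s² + 25), so the result is (4s/(s² + 25))/s = 4/(s² + 25)

Final answer: 4/(s² + 25)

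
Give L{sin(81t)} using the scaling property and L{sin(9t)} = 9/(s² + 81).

Using L{f(at)} = (1/a)F(s/a) with a=9: L{sin(81t)} = (1/9) · 9/((s/9)² + 81) = (1/9) · 9·81/(s² + 6561) = 81/(s² + 6561)

Final answer: 81/(s² + 6561)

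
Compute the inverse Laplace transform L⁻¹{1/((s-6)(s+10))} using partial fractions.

Decompose: A/(s-6) + B/(s+10). A = 1/16, B = -1/16. f(t) = (e^(6t) - e^(-10t))/16

Final answer: (e^(6t) - e^(-10t))/16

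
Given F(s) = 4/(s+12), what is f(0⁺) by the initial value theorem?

f(0⁺) = lim_{s→∞} s·4/(s+12) = lim_{s→∞} 4s/(s+12) = 4

Final answer: 4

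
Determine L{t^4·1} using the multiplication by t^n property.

L{1} = 1/s. d^1/ds^1[1/s] = -1/s². d^2/ds^2[1/s] = 2/s^3. d^3/ds^3[1/s] = -6/s^4. d^4/ds^4[1/s] = 24/s^5. So L{t^4} = (-1)^{4}·24/s^5 = 24/s^5

Final answer: 24/s^5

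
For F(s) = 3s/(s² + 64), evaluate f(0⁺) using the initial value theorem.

f(0⁺) = lim_{s→∞} s·3s/(s² + 64) = lim_{s→∞} 3s²/(s² + 64) = 3

Final answer: 3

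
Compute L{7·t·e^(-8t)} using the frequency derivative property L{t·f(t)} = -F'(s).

L{e^(-8t)} = 1/(s+8). By frequency derivative: L{t·e^(-8t)} = -d/ds[1/(s+8)] = -(-1)/(s+8)² = 1/(s+8)². Then L{7·t·e^(-8t)} = 7·1/(s+8)² = 7/(s+8)²

Final answer: 7/(s+8)²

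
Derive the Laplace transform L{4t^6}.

L{4t^6} = 4 · L{t^6} = 4 · 720/s^7 = 2880/s^7

Final answer: 2880/s^7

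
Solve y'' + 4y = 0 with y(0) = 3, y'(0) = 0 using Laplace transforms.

L{y''} + 4L{y} = 0. s²Y - 3s - 0 + 4Y = 0. Y(s² + 4) = 3s. Y = (3s)/(s² + 4). Inverting: y(t) = 3cos(2t)

Final answer: y(t) = 3cos(2t)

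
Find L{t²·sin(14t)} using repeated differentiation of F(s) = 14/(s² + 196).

F(s) = 14/(s² + 196). F'(s) = -28s/(s² + 196)². F''(s) = -28(196 - 3s²)/(s² + 196)³ = (84s² - 5488)/(s² + 196)³. So L{t²·sin(14t)} = (-1)² F''(s) = (84s² - 5488)/(s² + 196)³

Final answer: (84s² - 5488)/(s² + 196)³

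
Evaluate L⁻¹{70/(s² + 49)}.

This is the form c·a/(s² + a²) with a = 7, c = 10. L⁻¹ = 10·sin(7t)

Final answer: 10·sin(7t)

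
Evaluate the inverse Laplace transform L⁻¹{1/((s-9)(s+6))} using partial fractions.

Decompose: A/(s-9) + B/(s+6). A = 1/15, B = -1/15. f(t) = (e^(9t) - e^(-6t))/15

Final answer: (e^(9t) - e^(-6t))/15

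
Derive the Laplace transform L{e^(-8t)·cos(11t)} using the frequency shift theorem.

Frequency shift: L{e^(at)f(t)} = F(s-a). L{e^(-8t)·cos(11t)} = (s+8)/((s+8)² + 121)

Final answer: (s+8)/((s+8)² + 121)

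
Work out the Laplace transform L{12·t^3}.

L{t^n} = n!/s^(n+1), so L{t^3} = 6/s^4. Then L{12·t^3} = 12·6/s^4 = 72/s^4

Final answer: 72/s^4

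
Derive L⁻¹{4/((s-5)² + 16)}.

Form: b/((s-a)² + b²) → e^(at)sin(bt). With a=5, b=4

Final answer: e^(5t)·sin(4t)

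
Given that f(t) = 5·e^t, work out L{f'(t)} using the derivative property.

f(0) = 5, F(s) = 5/(s-1). L{f'(t)} = s·F(s) - f(0) = 5s/(s-1) - 5 = (5s - 5(s-1))/(s-1) = 5/(s-1)

Final answer: 5/(s-1)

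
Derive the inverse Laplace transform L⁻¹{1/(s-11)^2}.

L⁻¹{n!/(s-a)^(n+1)} = t^n·e^(at), so L⁻¹{1/(s-11)^2} = t·e^(11t)

Final answer: t·e^(11t)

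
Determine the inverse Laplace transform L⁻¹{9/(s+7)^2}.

L⁻¹{n!/(s-a)^(n+1)} = t^n·e^(at) with n=1, a=-7. So L⁻¹{1/(s+7)^2} = t·e^(-7t), and L⁻¹{9/(s+7)^2} = (9/1)·t·e^(-7t) = 9·t·e^(-7t)

Final answer: 9·t·e^(-7t)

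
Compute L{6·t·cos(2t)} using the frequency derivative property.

L{cos(2t)} = s/(s² + 4). Derivative: d/ds[s/(s² + 4)] = [(s² + 4) - s·2s]/(s² + 4)² = (4 - s²)/(s² + 4)². So L{t·cos(2t)} = -F'(s) = (s² - 4)/(s² + 4)². Then L{6·t·cos(2t)} = 6·(s² - 4)/(s² + 4)²

Final answer: 6·(s² - 4)/(s² + 4)²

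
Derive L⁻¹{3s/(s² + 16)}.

This is the form c·s/(s² + a²) with a = 4, c = 3. L⁻¹ = 3·cos(4t)

Final answer: 3·cos(4t)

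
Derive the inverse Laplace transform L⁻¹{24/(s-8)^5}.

L⁻¹{n!/(s-a)^(n+1)} = t^n·e^(at), so L⁻¹{24/(s-8)^5} = t^4·e^(8t)

Final answer: t^4·e^(8t)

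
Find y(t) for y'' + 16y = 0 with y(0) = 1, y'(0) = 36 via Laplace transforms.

L{y''} + 16L{y} = 0. s²Y - s - 36 + 16Y = 0. Y(s² + 16) = s + 36. Y = (s + 36)/(s² + 16). Inverting: y(t) = cos(4t) + 9sin(4t)

Final answer: y(t) = cos(4t) + 9sin(4t)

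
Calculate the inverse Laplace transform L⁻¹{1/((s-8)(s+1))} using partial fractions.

Decompose: A/(s-8) + B/(s+1). A = 1/9, B = -1/9. f(t) = (e^(8t) - e^(-t))/9

Final answer: (e^(8t) - e^(-t))/9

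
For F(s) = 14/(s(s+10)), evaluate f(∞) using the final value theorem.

f(∞) = lim_{s→0} s·14/(s(s+10)) = lim_{s→0} 14/(s+10) = 14/10 = 7/5

Final answer: 7/5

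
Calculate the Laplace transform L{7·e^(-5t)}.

L{e^(at)} = 1/(s-a), so L{e^(-5t)} = 1/(s+5). Then L{7·e^(-5t)} = 7/(s+5)

Final answer: 7/(s+5)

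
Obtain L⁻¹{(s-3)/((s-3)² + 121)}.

Using frequency shift: L⁻¹{(s-a)/((s-a)² + b²)} = e^(at)cos(bt). Here a=3, b=11

Final answer: e^(3t)·cos(11t)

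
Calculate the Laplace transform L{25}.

L{25} = 25 · L{1} = 25/s

Final answer: 25/s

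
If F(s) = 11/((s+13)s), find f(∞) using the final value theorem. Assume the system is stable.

f(∞) = lim_{s→0} sF(s) = lim_{s→0} 11/(s+13) = 11/13

Final answer: 11/13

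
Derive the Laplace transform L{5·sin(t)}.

L{sin(ωt)} = ω/(s² + ω²), so L{sin(t)} = 1/(s² + 1). Then L{5·sin(t)} = 5·1/(s² + 1) = 5/(s² + 1)

Final answer: 5/(s² + 1)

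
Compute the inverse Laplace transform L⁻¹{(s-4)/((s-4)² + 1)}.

Using frequency shift, L⁻¹{(s-4)/((s-4)² + 1)} = e^(4t)·cos(t)

Final answer: e^(4t)·cos(t)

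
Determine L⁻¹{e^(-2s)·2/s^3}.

L⁻¹{2/s^3} = t^2. By the time shift theorem, L⁻¹{e^(-as)F(s)} = u(t-a)f(t-a) with a=2, so L⁻¹{e^(-2s)·2/s^3} = u(t-2)·(t-2)^2

Final answer: u(t-2)·(t-2)^2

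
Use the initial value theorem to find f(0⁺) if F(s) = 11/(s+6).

f(0⁺) = lim_{s→∞} s·11/(s+6) = lim_{s→∞} 11s/(s+6) = 11

Final answer: 11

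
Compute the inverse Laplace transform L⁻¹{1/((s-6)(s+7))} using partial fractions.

Decompose: A/(s-6) + B/(s+7). A = 1/13, B = -1/13. f(t) = (e^(6t) - e^(-7t))/13

Final answer: (e^(6t) - e^(-7t))/13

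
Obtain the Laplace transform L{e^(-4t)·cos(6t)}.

L{e^(at)·cos(ωt)} = (s-a)/((s-a)² + ω²), so L{e^(-4t)·cos(6t)} = (s+4)/((s+4)² + 36)

Final answer: (s+4)/((s+4)² + 36)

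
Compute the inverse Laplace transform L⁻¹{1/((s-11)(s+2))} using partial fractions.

Decompose: A/(s-11) + B/(s+2). A = 1/13, B = -1/13. f(t) = (e^(11t) - e^(-2t))/13

Final answer: (e^(11t) - e^(-2t))/13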